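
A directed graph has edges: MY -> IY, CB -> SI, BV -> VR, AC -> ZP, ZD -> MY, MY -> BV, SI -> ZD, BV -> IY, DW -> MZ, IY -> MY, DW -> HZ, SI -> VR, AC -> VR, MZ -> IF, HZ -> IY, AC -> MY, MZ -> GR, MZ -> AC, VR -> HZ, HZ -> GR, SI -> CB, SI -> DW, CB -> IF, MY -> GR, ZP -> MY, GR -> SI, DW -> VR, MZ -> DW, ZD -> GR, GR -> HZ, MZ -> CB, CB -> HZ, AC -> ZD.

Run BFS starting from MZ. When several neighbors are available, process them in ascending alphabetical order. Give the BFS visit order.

MZ → AC → CB → DW → GR → IF → MY → VR → ZD → ZP → HZ → SI → BV → IY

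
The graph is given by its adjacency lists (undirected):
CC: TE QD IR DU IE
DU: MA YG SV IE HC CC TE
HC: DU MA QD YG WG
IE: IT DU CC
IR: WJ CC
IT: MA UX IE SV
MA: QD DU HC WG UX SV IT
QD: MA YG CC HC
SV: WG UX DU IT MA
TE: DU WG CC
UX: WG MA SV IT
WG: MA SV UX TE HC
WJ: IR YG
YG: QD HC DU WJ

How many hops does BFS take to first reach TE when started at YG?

2

Level 0: YG
Level 1: DU, HC, QD, WJ
Level 2: CC, IE, IR, MA, SV, TE, WG
Level 3: IT, UX
TE first appears at level 2.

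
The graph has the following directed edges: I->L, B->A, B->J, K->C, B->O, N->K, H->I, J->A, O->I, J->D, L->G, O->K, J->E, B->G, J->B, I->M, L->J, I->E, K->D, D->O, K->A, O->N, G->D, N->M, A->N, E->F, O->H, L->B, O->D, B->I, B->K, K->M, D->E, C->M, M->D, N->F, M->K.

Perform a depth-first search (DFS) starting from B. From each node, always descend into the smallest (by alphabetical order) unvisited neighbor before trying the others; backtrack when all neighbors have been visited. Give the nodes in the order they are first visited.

Visit B
B → A
A → N
N → F
N → K
K → C
C → M
M → D
D → E
D → O
O → H
H → I
I → L
L → G
L → J

B, A, N, F, K, C, M, D, E, O, H, I, L, G, J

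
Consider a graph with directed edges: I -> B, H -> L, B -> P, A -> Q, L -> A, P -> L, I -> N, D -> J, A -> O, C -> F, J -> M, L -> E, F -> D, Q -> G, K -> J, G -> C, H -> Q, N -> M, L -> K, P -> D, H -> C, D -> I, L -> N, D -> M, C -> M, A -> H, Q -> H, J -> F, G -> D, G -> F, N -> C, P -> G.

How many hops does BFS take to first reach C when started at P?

Level 0: P
Level 1: D, G, L
Level 2: A, C, E, F, I, J, K, M, N
Level 3: B, H, O, Q
C first appears at level 2.

2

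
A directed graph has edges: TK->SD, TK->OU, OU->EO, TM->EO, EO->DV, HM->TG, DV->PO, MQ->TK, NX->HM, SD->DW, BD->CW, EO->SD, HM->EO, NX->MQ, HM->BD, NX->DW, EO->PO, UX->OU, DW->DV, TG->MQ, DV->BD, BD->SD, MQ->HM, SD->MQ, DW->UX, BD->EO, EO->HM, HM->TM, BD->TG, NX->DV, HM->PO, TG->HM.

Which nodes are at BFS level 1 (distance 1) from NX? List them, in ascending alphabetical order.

Level 0: NX
Level 1: DV, DW, HM, MQ
Level 2: BD, EO, PO, TG, TK, TM, UX
Level 3: CW, OU, SD

DV, DW, HM, MQ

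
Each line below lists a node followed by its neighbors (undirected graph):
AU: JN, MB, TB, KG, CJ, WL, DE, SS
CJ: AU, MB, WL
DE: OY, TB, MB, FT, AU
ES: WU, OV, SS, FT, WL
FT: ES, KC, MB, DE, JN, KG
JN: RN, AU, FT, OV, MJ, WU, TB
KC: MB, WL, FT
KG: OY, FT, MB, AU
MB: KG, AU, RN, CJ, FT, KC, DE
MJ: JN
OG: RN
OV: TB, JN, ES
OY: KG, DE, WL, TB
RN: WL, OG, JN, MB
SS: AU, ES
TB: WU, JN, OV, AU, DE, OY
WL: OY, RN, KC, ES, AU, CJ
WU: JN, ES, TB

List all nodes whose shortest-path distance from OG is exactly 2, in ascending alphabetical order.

Level 0: OG
Level 1: RN
Level 2: JN, MB, WL
Level 3: AU, CJ, DE, ES, FT, KC, KG, MJ, OV, OY, TB, WU
Level 4: SS

JN, MB, WL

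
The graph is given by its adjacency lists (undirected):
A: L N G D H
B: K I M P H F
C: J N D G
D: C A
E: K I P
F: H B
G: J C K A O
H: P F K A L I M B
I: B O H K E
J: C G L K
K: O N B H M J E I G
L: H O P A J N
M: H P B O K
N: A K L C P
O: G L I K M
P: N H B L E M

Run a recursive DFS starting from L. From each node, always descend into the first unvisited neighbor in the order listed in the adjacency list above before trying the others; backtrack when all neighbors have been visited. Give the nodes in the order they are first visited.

Visit L
L → H
H → P
P → N
N → A
A → G
G → J
J → C
C → D
J → K
K → O
O → I
I → B
B → M
B → F
I → E

L, H, P, N, A, G, J, C, D, K, O, I, B, M, F, E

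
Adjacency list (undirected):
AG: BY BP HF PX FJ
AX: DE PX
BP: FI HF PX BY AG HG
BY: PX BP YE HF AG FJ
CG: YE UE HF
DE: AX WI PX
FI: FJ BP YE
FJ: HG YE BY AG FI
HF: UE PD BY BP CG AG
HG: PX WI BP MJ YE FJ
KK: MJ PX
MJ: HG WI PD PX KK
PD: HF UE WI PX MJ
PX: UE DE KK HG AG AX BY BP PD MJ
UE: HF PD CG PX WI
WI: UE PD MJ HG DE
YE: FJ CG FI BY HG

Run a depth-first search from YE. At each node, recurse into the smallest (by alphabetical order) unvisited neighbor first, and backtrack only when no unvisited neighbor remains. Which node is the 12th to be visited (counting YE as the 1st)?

DE

Visit YE
YE → BY
BY → AG
AG → BP
BP → FI
FI → FJ
FJ → HG
HG → MJ
MJ → KK
KK → PX
PX → AX
AX → DE
DE → WI
WI → PD
PD → HF
HF → CG
CG → UE

Visit order: YE, BY, AG, BP, FI, FJ, HG, MJ, KK, PX, AX, DE, WI, PD, HF, CG, UE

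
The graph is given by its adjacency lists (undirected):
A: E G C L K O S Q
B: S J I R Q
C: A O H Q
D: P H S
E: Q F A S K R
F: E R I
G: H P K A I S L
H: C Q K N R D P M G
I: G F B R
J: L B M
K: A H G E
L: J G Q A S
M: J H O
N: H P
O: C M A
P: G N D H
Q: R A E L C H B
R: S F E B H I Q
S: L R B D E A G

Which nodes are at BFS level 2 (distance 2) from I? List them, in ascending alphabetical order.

A, E, H, J, K, L, P, Q, S

Level 0: I
Level 1: B, F, G, R
Level 2: A, E, H, J, K, L, P, Q, S
Level 3: C, D, M, N, O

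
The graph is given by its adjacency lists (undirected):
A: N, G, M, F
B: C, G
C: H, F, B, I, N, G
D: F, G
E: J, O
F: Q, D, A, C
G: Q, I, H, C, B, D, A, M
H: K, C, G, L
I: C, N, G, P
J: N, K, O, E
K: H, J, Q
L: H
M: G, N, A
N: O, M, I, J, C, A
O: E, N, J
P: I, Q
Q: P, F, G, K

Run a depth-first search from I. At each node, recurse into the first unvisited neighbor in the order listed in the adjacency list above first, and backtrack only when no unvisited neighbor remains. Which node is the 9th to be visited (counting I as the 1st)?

Visit I
I → C
C → H
H → K
K → J
J → N
N → O
O → E
N → M
M → G
G → Q
Q → P
Q → F
F → D
F → A
G → B
H → L

Visit order: I, C, H, K, J, N, O, E, M, G, Q, P, F, D, A, B, L

M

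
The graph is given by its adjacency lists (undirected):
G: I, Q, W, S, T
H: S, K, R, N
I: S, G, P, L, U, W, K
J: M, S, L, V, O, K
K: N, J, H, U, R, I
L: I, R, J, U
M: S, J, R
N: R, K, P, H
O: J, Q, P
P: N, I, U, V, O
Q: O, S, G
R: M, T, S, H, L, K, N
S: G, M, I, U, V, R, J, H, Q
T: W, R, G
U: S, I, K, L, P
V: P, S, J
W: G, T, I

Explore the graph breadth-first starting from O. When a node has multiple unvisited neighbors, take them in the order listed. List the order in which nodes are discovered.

Visit O; enqueue J, Q, P → queue [J, Q, P]
Visit J; enqueue M, S, L, V, K → queue [Q, P, M, S, L, V, K]
Visit Q; enqueue G → queue [P, M, S, L, V, K, G]
Visit P; enqueue N, I, U → queue [M, S, L, V, K, G, N, I, U]
Visit M; enqueue R → queue [S, L, V, K, G, N, I, U, R]
Visit S; enqueue H → queue [L, V, K, G, N, I, U, R, H]
Visit L → queue [V, K, G, N, I, U, R, H]
Visit V → queue [K, G, N, I, U, R, H]
Visit K → queue [G, N, I, U, R, H]
Visit G; enqueue W, T → queue [N, I, U, R, H, W, T]
Visit N → queue [I, U, R, H, W, T]
Visit I → queue [U, R, H, W, T]
Visit U → queue [R, H, W, T]
Visit R → queue [H, W, T]
Visit H → queue [W, T]
Visit W → queue [T]
Visit T → queue []

O J Q P M S L V K G N I U R H W T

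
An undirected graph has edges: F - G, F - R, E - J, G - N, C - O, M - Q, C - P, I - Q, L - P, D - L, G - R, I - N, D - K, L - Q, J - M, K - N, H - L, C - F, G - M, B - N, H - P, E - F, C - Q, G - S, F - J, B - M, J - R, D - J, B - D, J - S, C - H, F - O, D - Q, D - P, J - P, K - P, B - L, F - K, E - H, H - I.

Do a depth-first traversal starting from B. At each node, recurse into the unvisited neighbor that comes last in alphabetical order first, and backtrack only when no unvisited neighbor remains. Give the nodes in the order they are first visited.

Visit B
B → N
N → K
K → P
P → L
L → Q
Q → M
M → J
J → S
S → G
G → R
R → F
F → O
O → C
C → H
H → I
H → E
J → D

B -> N -> K -> P -> L -> Q -> M -> J -> S -> G -> R -> F -> O -> C -> H -> I -> E -> D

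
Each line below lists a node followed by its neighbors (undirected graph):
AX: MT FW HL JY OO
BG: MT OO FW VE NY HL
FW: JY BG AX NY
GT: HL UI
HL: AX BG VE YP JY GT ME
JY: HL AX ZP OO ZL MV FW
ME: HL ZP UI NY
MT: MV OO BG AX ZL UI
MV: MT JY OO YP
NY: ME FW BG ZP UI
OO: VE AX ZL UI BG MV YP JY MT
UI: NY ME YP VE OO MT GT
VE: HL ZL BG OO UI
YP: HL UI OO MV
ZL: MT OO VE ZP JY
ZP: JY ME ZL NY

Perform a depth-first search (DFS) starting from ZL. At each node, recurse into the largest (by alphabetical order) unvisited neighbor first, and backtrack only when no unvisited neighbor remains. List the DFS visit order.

ZL -> ZP -> NY -> UI -> YP -> OO -> VE -> HL -> ME -> JY -> MV -> MT -> BG -> FW -> AX -> GT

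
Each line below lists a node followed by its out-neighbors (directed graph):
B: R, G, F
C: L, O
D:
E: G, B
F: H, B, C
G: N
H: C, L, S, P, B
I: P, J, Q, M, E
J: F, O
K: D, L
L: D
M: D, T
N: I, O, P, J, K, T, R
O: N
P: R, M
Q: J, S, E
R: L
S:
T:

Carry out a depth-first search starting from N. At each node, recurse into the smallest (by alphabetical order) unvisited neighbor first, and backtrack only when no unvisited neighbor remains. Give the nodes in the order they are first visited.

N -> I -> E -> B -> F -> C -> L -> D -> O -> H -> P -> M -> T -> R -> S -> G -> J -> Q -> K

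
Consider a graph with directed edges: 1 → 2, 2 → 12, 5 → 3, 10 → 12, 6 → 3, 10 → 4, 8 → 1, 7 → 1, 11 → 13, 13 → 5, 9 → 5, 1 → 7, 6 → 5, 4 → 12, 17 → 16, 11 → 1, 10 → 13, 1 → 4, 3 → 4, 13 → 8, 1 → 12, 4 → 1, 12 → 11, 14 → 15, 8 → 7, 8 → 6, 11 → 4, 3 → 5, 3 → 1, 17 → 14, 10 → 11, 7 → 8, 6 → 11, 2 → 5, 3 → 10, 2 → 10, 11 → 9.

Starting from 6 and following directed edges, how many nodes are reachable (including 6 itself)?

BFS from 6 visits: 6, 11, 5, 3, 13, 9, 4, 1, 10, 8, 12, 7, 2
Reachable nodes: 13 of 17 total.

13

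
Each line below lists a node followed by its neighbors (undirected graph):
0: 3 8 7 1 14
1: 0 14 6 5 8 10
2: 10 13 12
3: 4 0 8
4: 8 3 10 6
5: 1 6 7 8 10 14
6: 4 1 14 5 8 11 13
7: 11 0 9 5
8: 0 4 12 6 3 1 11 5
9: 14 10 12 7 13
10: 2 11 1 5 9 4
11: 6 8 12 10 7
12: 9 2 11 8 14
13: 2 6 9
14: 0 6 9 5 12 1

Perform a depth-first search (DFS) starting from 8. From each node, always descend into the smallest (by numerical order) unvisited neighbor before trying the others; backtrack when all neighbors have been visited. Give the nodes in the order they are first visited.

Visit 8
8 → 0
0 → 1
1 → 5
5 → 6
6 → 4
4 → 3
4 → 10
10 → 2
2 → 12
12 → 9
9 → 7
7 → 11
9 → 13
9 → 14

8 -> 0 -> 1 -> 5 -> 6 -> 4 -> 3 -> 10 -> 2 -> 12 -> 9 -> 7 -> 11 -> 13 -> 14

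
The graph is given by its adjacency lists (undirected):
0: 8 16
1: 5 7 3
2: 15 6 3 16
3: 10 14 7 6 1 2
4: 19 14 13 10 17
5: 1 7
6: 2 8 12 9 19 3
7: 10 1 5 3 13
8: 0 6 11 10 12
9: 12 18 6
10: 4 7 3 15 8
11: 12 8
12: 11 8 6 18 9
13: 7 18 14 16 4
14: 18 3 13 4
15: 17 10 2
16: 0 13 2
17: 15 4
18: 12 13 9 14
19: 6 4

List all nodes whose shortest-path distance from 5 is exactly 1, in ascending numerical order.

Level 0: 5
Level 1: 1, 7
Level 2: 3, 10, 13
Level 3: 2, 4, 6, 8, 14, 15, 16, 18
Level 4: 0, 9, 11, 12, 17, 19

1, 7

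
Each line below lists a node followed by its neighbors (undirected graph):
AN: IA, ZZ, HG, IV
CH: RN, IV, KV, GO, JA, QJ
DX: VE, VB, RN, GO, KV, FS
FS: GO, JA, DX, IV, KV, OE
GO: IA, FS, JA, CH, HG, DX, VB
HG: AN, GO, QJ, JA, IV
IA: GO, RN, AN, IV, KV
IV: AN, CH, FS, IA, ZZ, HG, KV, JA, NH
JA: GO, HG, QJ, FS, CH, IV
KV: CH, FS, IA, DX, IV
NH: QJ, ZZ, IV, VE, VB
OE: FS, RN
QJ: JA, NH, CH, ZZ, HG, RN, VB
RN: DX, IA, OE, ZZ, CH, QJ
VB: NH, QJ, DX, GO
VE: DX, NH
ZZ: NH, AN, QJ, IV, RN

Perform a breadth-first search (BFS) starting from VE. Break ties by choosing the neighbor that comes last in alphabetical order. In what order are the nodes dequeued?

VE → NH → DX → ZZ → VB → QJ → IV → RN → KV → GO → FS → AN → JA → HG → CH → IA → OE

Visit VE; enqueue NH, DX → queue [NH, DX]
Visit NH; enqueue ZZ, VB, QJ, IV → queue [DX, ZZ, VB, QJ, IV]
Visit DX; enqueue RN, KV, GO, FS → queue [ZZ, VB, QJ, IV, RN, KV, GO, FS]
Visit ZZ; enqueue AN → queue [VB, QJ, IV, RN, KV, GO, FS, AN]
Visit VB → queue [QJ, IV, RN, KV, GO, FS, AN]
Visit QJ; enqueue JA, HG, CH → queue [IV, RN, KV, GO, FS, AN, JA, HG, CH]
Visit IV; enqueue IA → queue [RN, KV, GO, FS, AN, JA, HG, CH, IA]
Visit RN; enqueue OE → queue [KV, GO, FS, AN, JA, HG, CH, IA, OE]
Visit KV → queue [GO, FS, AN, JA, HG, CH, IA, OE]
Visit GO → queue [FS, AN, JA, HG, CH, IA, OE]
Visit FS → queue [AN, JA, HG, CH, IA, OE]
Visit AN → queue [JA, HG, CH, IA, OE]
Visit JA → queue [HG, CH, IA, OE]
Visit HG → queue [CH, IA, OE]
Visit CH → queue [IA, OE]
Visit IA → queue [OE]
Visit OE → queue []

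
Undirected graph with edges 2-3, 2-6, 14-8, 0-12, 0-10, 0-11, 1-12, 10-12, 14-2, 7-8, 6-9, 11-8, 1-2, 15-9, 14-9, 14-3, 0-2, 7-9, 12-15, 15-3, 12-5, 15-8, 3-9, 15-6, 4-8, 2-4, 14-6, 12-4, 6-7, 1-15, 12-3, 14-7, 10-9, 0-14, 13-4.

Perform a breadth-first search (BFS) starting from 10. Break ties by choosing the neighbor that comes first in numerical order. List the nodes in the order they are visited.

Visit 10; enqueue 0, 9, 12 → queue [0, 9, 12]
Visit 0; enqueue 2, 11, 14 → queue [9, 12, 2, 11, 14]
Visit 9; enqueue 3, 6, 7, 15 → queue [12, 2, 11, 14, 3, 6, 7, 15]
Visit 12; enqueue 1, 4, 5 → queue [2, 11, 14, 3, 6, 7, 15, 1, 4, 5]
Visit 2 → queue [11, 14, 3, 6, 7, 15, 1, 4, 5]
Visit 11; enqueue 8 → queue [14, 3, 6, 7, 15, 1, 4, 5, 8]
Visit 14 → queue [3, 6, 7, 15, 1, 4, 5, 8]
Visit 3 → queue [6, 7, 15, 1, 4, 5, 8]
Visit 6 → queue [7, 15, 1, 4, 5, 8]
Visit 7 → queue [15, 1, 4, 5, 8]
Visit 15 → queue [1, 4, 5, 8]
Visit 1 → queue [4, 5, 8]
Visit 4; enqueue 13 → queue [5, 8, 13]
Visit 5 → queue [8, 13]
Visit 8 → queue [13]
Visit 13 → queue []

10, 0, 9, 12, 2, 11, 14, 3, 6, 7, 15, 1, 4, 5, 8, 13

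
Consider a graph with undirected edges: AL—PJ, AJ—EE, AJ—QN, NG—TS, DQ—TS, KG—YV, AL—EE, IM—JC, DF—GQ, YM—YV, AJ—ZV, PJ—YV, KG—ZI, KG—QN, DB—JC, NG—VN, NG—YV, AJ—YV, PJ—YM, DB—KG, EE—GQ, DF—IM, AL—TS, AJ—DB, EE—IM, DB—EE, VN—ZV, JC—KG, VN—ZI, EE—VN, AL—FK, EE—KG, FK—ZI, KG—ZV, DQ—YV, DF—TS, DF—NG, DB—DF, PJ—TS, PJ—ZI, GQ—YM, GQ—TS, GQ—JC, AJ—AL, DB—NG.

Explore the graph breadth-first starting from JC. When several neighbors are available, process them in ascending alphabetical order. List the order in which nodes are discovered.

JC, DB, GQ, IM, KG, AJ, DF, EE, NG, TS, YM, QN, YV, ZI, ZV, AL, VN, DQ, PJ, FK

Visit JC; enqueue DB, GQ, IM, KG → queue [DB, GQ, IM, KG]
Visit DB; enqueue AJ, DF, EE, NG → queue [GQ, IM, KG, AJ, DF, EE, NG]
Visit GQ; enqueue TS, YM → queue [IM, KG, AJ, DF, EE, NG, TS, YM]
Visit IM → queue [KG, AJ, DF, EE, NG, TS, YM]
Visit KG; enqueue QN, YV, ZI, ZV → queue [AJ, DF, EE, NG, TS, YM, QN, YV, ZI, ZV]
Visit AJ; enqueue AL → queue [DF, EE, NG, TS, YM, QN, YV, ZI, ZV, AL]
Visit DF → queue [EE, NG, TS, YM, QN, YV, ZI, ZV, AL]
Visit EE; enqueue VN → queue [NG, TS, YM, QN, YV, ZI, ZV, AL, VN]
Visit NG → queue [TS, YM, QN, YV, ZI, ZV, AL, VN]
Visit TS; enqueue DQ, PJ → queue [YM, QN, YV, ZI, ZV, AL, VN, DQ, PJ]
Visit YM → queue [QN, YV, ZI, ZV, AL, VN, DQ, PJ]
Visit QN → queue [YV, ZI, ZV, AL, VN, DQ, PJ]
Visit YV → queue [ZI, ZV, AL, VN, DQ, PJ]
Visit ZI; enqueue FK → queue [ZV, AL, VN, DQ, PJ, FK]
Visit ZV → queue [AL, VN, DQ, PJ, FK]
Visit AL → queue [VN, DQ, PJ, FK]
Visit VN → queue [DQ, PJ, FK]
Visit DQ → queue [PJ, FK]
Visit PJ → queue [FK]
Visit FK → queue []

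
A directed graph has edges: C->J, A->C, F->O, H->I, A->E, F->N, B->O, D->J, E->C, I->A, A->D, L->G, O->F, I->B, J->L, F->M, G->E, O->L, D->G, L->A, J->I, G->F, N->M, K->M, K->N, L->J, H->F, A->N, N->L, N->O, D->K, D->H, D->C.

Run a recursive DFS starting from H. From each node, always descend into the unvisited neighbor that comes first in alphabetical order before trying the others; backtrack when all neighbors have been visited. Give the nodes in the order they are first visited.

H, F, M, N, L, A, C, J, I, B, O, D, G, E, K

Visit H
H → F
F → M
F → N
N → L
L → A
A → C
C → J
J → I
I → B
B → O
A → D
D → G
G → E
D → K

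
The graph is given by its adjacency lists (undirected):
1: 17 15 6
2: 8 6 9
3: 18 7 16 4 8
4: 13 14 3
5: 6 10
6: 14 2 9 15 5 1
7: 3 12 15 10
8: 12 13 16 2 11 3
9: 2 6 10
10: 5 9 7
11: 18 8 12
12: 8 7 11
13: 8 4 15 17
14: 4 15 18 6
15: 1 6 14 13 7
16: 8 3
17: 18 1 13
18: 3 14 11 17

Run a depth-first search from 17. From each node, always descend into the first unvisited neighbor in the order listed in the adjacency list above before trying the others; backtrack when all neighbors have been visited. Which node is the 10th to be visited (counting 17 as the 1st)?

Visit 17
17 → 18
18 → 3
3 → 7
7 → 12
12 → 8
8 → 13
13 → 4
4 → 14
14 → 15
15 → 1
1 → 6
6 → 2
2 → 9
9 → 10
10 → 5
8 → 16
8 → 11

Visit order: 17, 18, 3, 7, 12, 8, 13, 4, 14, 15, 1, 6, 2, 9, 10, 5, 16, 11

15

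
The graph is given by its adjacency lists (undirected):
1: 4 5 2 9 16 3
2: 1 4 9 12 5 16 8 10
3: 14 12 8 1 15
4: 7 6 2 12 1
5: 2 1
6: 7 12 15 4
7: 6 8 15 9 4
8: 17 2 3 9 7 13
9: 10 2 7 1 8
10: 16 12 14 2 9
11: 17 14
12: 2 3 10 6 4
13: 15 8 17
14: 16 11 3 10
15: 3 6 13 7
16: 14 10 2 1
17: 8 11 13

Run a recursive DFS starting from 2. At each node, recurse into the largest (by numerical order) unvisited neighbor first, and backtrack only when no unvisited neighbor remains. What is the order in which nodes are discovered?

Visit 2
2 → 16
16 → 14
14 → 11
11 → 17
17 → 13
13 → 15
15 → 7
7 → 9
9 → 10
10 → 12
12 → 6
6 → 4
4 → 1
1 → 5
1 → 3
3 → 8

2 16 14 11 17 13 15 7 9 10 12 6 4 1 5 3 8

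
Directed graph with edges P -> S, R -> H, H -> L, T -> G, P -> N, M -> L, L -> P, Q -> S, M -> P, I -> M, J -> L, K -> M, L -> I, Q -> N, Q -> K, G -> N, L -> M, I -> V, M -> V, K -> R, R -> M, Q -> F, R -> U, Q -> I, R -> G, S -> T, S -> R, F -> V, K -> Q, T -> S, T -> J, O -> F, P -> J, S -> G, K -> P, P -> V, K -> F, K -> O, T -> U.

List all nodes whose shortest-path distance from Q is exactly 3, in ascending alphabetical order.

Level 0: Q
Level 1: F, I, K, N, S
Level 2: G, M, O, P, R, T, V
Level 3: H, J, L, U

H, J, L, U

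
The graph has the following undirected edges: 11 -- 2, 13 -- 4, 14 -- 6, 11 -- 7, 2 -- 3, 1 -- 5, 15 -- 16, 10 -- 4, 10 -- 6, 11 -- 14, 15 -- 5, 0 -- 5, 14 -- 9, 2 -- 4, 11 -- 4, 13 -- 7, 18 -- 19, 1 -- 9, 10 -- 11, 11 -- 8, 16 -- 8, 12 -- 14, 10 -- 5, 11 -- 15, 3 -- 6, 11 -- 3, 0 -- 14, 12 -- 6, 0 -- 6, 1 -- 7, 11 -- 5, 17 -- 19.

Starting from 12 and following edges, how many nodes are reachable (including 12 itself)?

BFS from 12 visits: 12, 14, 6, 11, 9, 0, 10, 3, 15, 8, 7, 5, 4, 2, 1, 16, 13
Reachable nodes: 17 of 20 total.

17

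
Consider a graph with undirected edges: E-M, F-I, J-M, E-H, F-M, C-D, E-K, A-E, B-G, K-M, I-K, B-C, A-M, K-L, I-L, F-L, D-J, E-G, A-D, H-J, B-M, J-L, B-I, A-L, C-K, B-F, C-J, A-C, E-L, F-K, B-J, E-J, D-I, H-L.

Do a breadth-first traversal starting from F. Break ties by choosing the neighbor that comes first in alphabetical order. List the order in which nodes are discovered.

F, B, I, K, L, M, C, G, J, D, E, A, H

Visit F; enqueue B, I, K, L, M → queue [B, I, K, L, M]
Visit B; enqueue C, G, J → queue [I, K, L, M, C, G, J]
Visit I; enqueue D → queue [K, L, M, C, G, J, D]
Visit K; enqueue E → queue [L, M, C, G, J, D, E]
Visit L; enqueue A, H → queue [M, C, G, J, D, E, A, H]
Visit M → queue [C, G, J, D, E, A, H]
Visit C → queue [G, J, D, E, A, H]
Visit G → queue [J, D, E, A, H]
Visit J → queue [D, E, A, H]
Visit D → queue [E, A, H]
Visit E → queue [A, H]
Visit A → queue [H]
Visit H → queue []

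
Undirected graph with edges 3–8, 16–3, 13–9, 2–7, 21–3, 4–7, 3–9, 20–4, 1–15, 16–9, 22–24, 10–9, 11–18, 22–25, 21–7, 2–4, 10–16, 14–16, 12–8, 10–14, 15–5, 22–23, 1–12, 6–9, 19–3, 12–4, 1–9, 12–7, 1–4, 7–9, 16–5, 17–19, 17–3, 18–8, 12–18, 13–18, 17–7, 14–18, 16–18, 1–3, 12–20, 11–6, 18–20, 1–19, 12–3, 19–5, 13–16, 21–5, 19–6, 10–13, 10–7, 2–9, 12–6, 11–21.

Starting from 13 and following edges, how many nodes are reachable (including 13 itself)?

BFS from 13 visits: 13, 18, 16, 10, 9, 20, 14, 12, 11, 8, 5, 3, 7, 6, 2, 1, 4, 21, 19, 15, 17
Reachable nodes: 21 of 25 total.

21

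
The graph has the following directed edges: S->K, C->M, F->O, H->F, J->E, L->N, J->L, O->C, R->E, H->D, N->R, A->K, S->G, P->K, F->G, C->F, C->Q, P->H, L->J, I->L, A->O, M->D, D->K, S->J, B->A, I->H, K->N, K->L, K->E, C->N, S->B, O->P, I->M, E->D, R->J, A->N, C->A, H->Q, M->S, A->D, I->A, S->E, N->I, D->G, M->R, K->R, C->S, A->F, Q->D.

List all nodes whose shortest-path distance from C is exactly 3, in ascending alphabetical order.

Level 0: C
Level 1: A, F, M, N, Q, S
Level 2: B, D, E, G, I, J, K, O, R
Level 3: H, L, P

H, L, P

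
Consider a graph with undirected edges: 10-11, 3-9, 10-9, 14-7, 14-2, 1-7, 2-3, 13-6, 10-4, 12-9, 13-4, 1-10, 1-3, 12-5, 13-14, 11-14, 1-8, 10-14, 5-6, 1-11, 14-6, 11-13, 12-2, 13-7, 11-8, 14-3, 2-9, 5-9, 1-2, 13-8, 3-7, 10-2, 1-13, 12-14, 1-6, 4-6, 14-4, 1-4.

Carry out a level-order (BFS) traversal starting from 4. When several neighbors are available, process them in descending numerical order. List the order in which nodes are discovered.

Visit 4; enqueue 14, 13, 10, 6, 1 → queue [14, 13, 10, 6, 1]
Visit 14; enqueue 12, 11, 7, 3, 2 → queue [13, 10, 6, 1, 12, 11, 7, 3, 2]
Visit 13; enqueue 8 → queue [10, 6, 1, 12, 11, 7, 3, 2, 8]
Visit 10; enqueue 9 → queue [6, 1, 12, 11, 7, 3, 2, 8, 9]
Visit 6; enqueue 5 → queue [1, 12, 11, 7, 3, 2, 8, 9, 5]
Visit 1 → queue [12, 11, 7, 3, 2, 8, 9, 5]
Visit 12 → queue [11, 7, 3, 2, 8, 9, 5]
Visit 11 → queue [7, 3, 2, 8, 9, 5]
Visit 7 → queue [3, 2, 8, 9, 5]
Visit 3 → queue [2, 8, 9, 5]
Visit 2 → queue [8, 9, 5]
Visit 8 → queue [9, 5]
Visit 9 → queue [5]
Visit 5 → queue []

4 14 13 10 6 1 12 11 7 3 2 8 9 5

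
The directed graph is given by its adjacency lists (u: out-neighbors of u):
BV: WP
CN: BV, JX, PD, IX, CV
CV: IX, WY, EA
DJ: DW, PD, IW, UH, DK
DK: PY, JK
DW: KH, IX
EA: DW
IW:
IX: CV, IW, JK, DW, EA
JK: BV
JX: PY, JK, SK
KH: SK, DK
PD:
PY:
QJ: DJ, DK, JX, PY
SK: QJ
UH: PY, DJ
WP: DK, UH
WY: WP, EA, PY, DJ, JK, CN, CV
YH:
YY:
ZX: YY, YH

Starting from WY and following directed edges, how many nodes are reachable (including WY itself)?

19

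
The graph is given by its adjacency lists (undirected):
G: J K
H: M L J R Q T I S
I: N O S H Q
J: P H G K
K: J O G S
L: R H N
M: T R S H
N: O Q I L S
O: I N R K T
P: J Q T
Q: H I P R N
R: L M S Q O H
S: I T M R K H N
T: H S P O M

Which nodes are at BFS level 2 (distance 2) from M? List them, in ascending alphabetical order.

Level 0: M
Level 1: H, R, S, T
Level 2: I, J, K, L, N, O, P, Q
Level 3: G

I, J, K, L, N, O, P, Q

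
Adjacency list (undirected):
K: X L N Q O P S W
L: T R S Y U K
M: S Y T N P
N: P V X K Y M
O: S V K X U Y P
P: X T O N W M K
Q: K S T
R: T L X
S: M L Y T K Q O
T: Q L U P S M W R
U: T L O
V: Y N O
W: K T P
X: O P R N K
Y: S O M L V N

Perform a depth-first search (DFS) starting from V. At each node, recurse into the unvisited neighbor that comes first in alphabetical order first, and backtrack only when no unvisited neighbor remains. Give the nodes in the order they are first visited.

Visit V
V → N
N → K
K → L
L → R
R → T
T → M
M → P
P → O
O → S
S → Q
S → Y
O → U
O → X
P → W

V N K L R T M P O S Q Y U X W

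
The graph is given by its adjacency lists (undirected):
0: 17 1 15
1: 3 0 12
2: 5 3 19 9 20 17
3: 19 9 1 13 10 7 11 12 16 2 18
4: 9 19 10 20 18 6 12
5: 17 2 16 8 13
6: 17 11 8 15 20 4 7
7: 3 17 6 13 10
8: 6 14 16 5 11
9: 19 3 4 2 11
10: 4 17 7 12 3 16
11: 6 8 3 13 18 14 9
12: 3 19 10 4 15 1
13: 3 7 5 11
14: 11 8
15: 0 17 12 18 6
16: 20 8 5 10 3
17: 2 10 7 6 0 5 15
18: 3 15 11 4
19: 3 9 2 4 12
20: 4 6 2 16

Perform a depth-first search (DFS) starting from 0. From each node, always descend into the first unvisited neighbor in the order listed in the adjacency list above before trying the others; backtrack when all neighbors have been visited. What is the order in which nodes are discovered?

0, 17, 2, 5, 16, 20, 4, 9, 19, 3, 1, 12, 10, 7, 6, 11, 8, 14, 13, 18, 15

Visit 0
0 → 17
17 → 2
2 → 5
5 → 16
16 → 20
20 → 4
4 → 9
9 → 19
19 → 3
3 → 1
1 → 12
12 → 10
10 → 7
7 → 6
6 → 11
11 → 8
8 → 14
11 → 13
11 → 18
18 → 15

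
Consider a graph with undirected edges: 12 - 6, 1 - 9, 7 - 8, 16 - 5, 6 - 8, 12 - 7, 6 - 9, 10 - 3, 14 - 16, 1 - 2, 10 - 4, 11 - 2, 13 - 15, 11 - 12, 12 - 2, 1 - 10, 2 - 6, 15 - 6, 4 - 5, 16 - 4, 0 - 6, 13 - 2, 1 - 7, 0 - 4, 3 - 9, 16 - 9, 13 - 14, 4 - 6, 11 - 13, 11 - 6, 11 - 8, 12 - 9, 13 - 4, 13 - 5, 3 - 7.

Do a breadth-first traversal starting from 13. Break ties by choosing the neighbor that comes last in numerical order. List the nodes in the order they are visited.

Visit 13; enqueue 15, 14, 11, 5, 4, 2 → queue [15, 14, 11, 5, 4, 2]
Visit 15; enqueue 6 → queue [14, 11, 5, 4, 2, 6]
Visit 14; enqueue 16 → queue [11, 5, 4, 2, 6, 16]
Visit 11; enqueue 12, 8 → queue [5, 4, 2, 6, 16, 12, 8]
Visit 5 → queue [4, 2, 6, 16, 12, 8]
Visit 4; enqueue 10, 0 → queue [2, 6, 16, 12, 8, 10, 0]
Visit 2; enqueue 1 → queue [6, 16, 12, 8, 10, 0, 1]
Visit 6; enqueue 9 → queue [16, 12, 8, 10, 0, 1, 9]
Visit 16 → queue [12, 8, 10, 0, 1, 9]
Visit 12; enqueue 7 → queue [8, 10, 0, 1, 9, 7]
Visit 8 → queue [10, 0, 1, 9, 7]
Visit 10; enqueue 3 → queue [0, 1, 9, 7, 3]
Visit 0 → queue [1, 9, 7, 3]
Visit 1 → queue [9, 7, 3]
Visit 9 → queue [7, 3]
Visit 7 → queue [3]
Visit 3 → queue []

13, 15, 14, 11, 5, 4, 2, 6, 16, 12, 8, 10, 0, 1, 9, 7, 3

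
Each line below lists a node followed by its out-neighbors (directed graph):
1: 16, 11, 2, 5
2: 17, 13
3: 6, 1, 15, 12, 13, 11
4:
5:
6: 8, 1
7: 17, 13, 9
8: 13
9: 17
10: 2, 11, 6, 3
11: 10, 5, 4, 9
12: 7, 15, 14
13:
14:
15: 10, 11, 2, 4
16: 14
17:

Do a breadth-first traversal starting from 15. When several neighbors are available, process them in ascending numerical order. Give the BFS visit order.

15 → 2 → 4 → 10 → 11 → 13 → 17 → 3 → 6 → 5 → 9 → 1 → 12 → 8 → 16 → 7 → 14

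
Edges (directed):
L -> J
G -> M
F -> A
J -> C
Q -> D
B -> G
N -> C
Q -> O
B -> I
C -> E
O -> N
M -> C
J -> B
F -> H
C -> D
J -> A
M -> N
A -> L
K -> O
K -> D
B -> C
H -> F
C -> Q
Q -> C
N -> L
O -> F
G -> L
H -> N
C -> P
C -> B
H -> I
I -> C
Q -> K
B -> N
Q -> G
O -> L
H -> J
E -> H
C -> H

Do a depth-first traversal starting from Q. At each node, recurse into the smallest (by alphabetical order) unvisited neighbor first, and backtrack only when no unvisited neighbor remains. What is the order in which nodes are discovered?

Q → C → B → G → L → J → A → M → N → I → D → E → H → F → P → K → O

Visit Q
Q → C
C → B
B → G
G → L
L → J
J → A
G → M
M → N
B → I
C → D
C → E
E → H
H → F
C → P
Q → K
K → O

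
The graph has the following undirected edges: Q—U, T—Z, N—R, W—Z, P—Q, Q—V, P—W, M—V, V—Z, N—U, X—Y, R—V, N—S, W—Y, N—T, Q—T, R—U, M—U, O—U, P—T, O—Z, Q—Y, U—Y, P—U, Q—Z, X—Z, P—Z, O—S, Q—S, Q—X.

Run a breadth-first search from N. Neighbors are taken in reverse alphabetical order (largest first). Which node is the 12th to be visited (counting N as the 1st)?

V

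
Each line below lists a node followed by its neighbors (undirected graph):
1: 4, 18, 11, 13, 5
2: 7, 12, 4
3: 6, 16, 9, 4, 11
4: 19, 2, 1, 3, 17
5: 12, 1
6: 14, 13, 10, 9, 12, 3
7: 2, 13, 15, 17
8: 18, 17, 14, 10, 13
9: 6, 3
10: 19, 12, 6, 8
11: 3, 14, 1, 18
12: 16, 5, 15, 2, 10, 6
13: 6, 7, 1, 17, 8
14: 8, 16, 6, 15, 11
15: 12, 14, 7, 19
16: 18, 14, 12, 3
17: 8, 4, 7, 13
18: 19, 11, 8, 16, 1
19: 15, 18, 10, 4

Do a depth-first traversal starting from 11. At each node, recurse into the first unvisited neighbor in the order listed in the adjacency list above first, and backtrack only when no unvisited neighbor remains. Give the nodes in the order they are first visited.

11, 3, 6, 14, 8, 18, 19, 15, 12, 16, 5, 1, 4, 2, 7, 13, 17, 10, 9

Visit 11
11 → 3
3 → 6
6 → 14
14 → 8
8 → 18
18 → 19
19 → 15
15 → 12
12 → 16
12 → 5
5 → 1
1 → 4
4 → 2
2 → 7
7 → 13
13 → 17
12 → 10
6 → 9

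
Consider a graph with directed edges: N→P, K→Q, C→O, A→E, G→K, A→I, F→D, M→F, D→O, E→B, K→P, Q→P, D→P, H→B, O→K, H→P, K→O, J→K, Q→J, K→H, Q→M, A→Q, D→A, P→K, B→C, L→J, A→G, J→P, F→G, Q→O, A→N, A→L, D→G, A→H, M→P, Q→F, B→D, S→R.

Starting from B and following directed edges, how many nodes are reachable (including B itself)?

17

BFS from B visits: B, D, C, P, O, G, A, K, Q, N, L, I, H, E, M, J, F
Reachable nodes: 17 of 19 total.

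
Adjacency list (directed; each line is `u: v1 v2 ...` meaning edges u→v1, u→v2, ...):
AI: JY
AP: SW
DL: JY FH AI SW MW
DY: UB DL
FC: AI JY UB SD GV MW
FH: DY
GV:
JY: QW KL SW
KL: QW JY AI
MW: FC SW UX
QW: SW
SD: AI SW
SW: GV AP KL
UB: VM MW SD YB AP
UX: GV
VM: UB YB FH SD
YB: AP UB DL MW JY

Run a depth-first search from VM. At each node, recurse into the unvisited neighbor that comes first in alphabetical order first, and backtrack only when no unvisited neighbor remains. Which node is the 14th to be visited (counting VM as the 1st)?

SD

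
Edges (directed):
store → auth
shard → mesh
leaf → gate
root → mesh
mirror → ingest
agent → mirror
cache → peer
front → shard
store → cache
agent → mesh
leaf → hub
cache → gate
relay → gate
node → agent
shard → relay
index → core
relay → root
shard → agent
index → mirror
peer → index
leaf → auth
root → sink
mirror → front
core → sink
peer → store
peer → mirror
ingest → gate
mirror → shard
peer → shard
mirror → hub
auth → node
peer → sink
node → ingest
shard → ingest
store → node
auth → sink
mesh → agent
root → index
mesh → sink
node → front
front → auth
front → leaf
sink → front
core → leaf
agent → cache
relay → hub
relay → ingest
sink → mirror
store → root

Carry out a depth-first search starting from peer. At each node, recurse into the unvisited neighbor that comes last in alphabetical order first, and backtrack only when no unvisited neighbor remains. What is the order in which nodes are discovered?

Visit peer
peer → store
store → root
root → sink
sink → mirror
mirror → shard
shard → relay
relay → ingest
ingest → gate
relay → hub
shard → mesh
mesh → agent
agent → cache
mirror → front
front → leaf
leaf → auth
auth → node
root → index
index → core

peer store root sink mirror shard relay ingest gate hub mesh agent cache front leaf auth node index core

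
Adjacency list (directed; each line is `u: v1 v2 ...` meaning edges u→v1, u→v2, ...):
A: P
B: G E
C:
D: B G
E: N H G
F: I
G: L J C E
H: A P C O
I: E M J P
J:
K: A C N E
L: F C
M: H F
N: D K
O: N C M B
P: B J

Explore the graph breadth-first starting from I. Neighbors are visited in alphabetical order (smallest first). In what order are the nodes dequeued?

Visit I; enqueue E, J, M, P → queue [E, J, M, P]
Visit E; enqueue G, H, N → queue [J, M, P, G, H, N]
Visit J → queue [M, P, G, H, N]
Visit M; enqueue F → queue [P, G, H, N, F]
Visit P; enqueue B → queue [G, H, N, F, B]
Visit G; enqueue C, L → queue [H, N, F, B, C, L]
Visit H; enqueue A, O → queue [N, F, B, C, L, A, O]
Visit N; enqueue D, K → queue [F, B, C, L, A, O, D, K]
Visit F → queue [B, C, L, A, O, D, K]
Visit B → queue [C, L, A, O, D, K]
Visit C → queue [L, A, O, D, K]
Visit L → queue [A, O, D, K]
Visit A → queue [O, D, K]
Visit O → queue [D, K]
Visit D → queue [K]
Visit K → queue []

I, E, J, M, P, G, H, N, F, B, C, L, A, O, D, K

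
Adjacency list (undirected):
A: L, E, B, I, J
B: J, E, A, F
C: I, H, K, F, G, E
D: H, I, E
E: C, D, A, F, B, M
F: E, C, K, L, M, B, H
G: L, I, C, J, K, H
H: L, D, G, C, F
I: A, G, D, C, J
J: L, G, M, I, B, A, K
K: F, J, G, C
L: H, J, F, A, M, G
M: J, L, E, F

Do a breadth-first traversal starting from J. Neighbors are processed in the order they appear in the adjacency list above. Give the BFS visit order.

J, L, G, M, I, B, A, K, H, F, C, E, D

Visit J; enqueue L, G, M, I, B, A, K → queue [L, G, M, I, B, A, K]
Visit L; enqueue H, F → queue [G, M, I, B, A, K, H, F]
Visit G; enqueue C → queue [M, I, B, A, K, H, F, C]
Visit M; enqueue E → queue [I, B, A, K, H, F, C, E]
Visit I; enqueue D → queue [B, A, K, H, F, C, E, D]
Visit B → queue [A, K, H, F, C, E, D]
Visit A → queue [K, H, F, C, E, D]
Visit K → queue [H, F, C, E, D]
Visit H → queue [F, C, E, D]
Visit F → queue [C, E, D]
Visit C → queue [E, D]
Visit E → queue [D]
Visit D → queue []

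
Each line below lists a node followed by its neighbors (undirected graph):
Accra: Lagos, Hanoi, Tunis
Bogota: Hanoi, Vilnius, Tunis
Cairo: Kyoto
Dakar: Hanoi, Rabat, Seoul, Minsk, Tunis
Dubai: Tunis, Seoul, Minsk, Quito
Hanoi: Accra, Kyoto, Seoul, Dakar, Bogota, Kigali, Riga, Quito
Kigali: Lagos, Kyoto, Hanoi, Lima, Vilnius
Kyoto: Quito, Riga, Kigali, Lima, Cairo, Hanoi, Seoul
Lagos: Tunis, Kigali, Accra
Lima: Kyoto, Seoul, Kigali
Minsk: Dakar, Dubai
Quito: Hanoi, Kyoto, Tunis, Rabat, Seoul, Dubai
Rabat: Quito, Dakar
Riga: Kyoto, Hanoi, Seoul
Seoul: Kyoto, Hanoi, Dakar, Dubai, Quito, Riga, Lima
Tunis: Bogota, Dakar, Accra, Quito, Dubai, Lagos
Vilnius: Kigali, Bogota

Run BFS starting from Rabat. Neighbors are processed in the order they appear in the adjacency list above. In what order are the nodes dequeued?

Visit Rabat; enqueue Quito, Dakar → queue [Quito, Dakar]
Visit Quito; enqueue Hanoi, Kyoto, Tunis, Seoul, Dubai → queue [Dakar, Hanoi, Kyoto, Tunis, Seoul, Dubai]
Visit Dakar; enqueue Minsk → queue [Hanoi, Kyoto, Tunis, Seoul, Dubai, Minsk]
Visit Hanoi; enqueue Accra, Bogota, Kigali, Riga → queue [Kyoto, Tunis, Seoul, Dubai, Minsk, Accra, Bogota, Kigali, Riga]
Visit Kyoto; enqueue Lima, Cairo → queue [Tunis, Seoul, Dubai, Minsk, Accra, Bogota, Kigali, Riga, Lima, Cairo]
Visit Tunis; enqueue Lagos → queue [Seoul, Dubai, Minsk, Accra, Bogota, Kigali, Riga, Lima, Cairo, Lagos]
Visit Seoul → queue [Dubai, Minsk, Accra, Bogota, Kigali, Riga, Lima, Cairo, Lagos]
Visit Dubai → queue [Minsk, Accra, Bogota, Kigali, Riga, Lima, Cairo, Lagos]
Visit Minsk → queue [Accra, Bogota, Kigali, Riga, Lima, Cairo, Lagos]
Visit Accra → queue [Bogota, Kigali, Riga, Lima, Cairo, Lagos]
Visit Bogota; enqueue Vilnius → queue [Kigali, Riga, Lima, Cairo, Lagos, Vilnius]
Visit Kigali → queue [Riga, Lima, Cairo, Lagos, Vilnius]
Visit Riga → queue [Lima, Cairo, Lagos, Vilnius]
Visit Lima → queue [Cairo, Lagos, Vilnius]
Visit Cairo → queue [Lagos, Vilnius]
Visit Lagos → queue [Vilnius]
Visit Vilnius → queue []

Rabat -> Quito -> Dakar -> Hanoi -> Kyoto -> Tunis -> Seoul -> Dubai -> Minsk -> Accra -> Bogota -> Kigali -> Riga -> Lima -> Cairo -> Lagos -> Vilnius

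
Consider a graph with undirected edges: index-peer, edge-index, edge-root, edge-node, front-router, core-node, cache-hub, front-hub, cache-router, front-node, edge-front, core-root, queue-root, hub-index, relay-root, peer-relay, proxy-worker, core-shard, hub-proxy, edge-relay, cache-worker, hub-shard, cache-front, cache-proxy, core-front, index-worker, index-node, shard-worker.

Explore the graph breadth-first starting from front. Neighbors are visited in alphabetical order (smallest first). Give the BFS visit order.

front cache core edge hub node router proxy worker root shard index relay queue peer

Visit front; enqueue cache, core, edge, hub, node, router → queue [cache, core, edge, hub, node, router]
Visit cache; enqueue proxy, worker → queue [core, edge, hub, node, router, proxy, worker]
Visit core; enqueue root, shard → queue [edge, hub, node, router, proxy, worker, root, shard]
Visit edge; enqueue index, relay → queue [hub, node, router, proxy, worker, root, shard, index, relay]
Visit hub → queue [node, router, proxy, worker, root, shard, index, relay]
Visit node → queue [router, proxy, worker, root, shard, index, relay]
Visit router → queue [proxy, worker, root, shard, index, relay]
Visit proxy → queue [worker, root, shard, index, relay]
Visit worker → queue [root, shard, index, relay]
Visit root; enqueue queue → queue [shard, index, relay, queue]
Visit shard → queue [index, relay, queue]
Visit index; enqueue peer → queue [relay, queue, peer]
Visit relay → queue [queue, peer]
Visit queue → queue [peer]
Visit peer → queue []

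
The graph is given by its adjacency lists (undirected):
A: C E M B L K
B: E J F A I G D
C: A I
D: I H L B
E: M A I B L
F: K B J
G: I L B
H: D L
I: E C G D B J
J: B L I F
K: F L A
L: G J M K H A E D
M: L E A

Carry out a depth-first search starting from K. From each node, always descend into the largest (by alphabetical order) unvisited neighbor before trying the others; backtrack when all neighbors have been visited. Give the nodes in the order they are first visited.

Visit K
K → L
L → M
M → E
E → I
I → J
J → F
F → B
B → G
B → D
D → H
B → A
A → C

K -> L -> M -> E -> I -> J -> F -> B -> G -> D -> H -> A -> C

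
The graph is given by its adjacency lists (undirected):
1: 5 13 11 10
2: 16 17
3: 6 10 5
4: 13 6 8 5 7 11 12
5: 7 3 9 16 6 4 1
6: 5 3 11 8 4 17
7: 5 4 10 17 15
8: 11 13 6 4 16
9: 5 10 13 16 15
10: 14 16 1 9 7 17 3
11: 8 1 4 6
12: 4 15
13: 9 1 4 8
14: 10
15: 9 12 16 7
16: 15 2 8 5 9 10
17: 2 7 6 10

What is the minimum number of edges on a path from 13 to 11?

2

Level 0: 13
Level 1: 1, 4, 8, 9
Level 2: 5, 6, 7, 10, 11, 12, 15, 16
Level 3: 2, 3, 14, 17
11 first appears at level 2.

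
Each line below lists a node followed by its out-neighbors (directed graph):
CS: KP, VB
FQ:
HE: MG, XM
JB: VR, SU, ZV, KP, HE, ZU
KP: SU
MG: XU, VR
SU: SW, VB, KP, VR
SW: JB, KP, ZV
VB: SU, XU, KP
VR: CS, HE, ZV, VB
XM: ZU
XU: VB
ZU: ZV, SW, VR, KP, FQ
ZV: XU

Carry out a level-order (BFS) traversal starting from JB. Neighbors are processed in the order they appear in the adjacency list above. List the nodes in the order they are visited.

Visit JB; enqueue VR, SU, ZV, KP, HE, ZU → queue [VR, SU, ZV, KP, HE, ZU]
Visit VR; enqueue CS, VB → queue [SU, ZV, KP, HE, ZU, CS, VB]
Visit SU; enqueue SW → queue [ZV, KP, HE, ZU, CS, VB, SW]
Visit ZV; enqueue XU → queue [KP, HE, ZU, CS, VB, SW, XU]
Visit KP → queue [HE, ZU, CS, VB, SW, XU]
Visit HE; enqueue MG, XM → queue [ZU, CS, VB, SW, XU, MG, XM]
Visit ZU; enqueue FQ → queue [CS, VB, SW, XU, MG, XM, FQ]
Visit CS → queue [VB, SW, XU, MG, XM, FQ]
Visit VB → queue [SW, XU, MG, XM, FQ]
Visit SW → queue [XU, MG, XM, FQ]
Visit XU → queue [MG, XM, FQ]
Visit MG → queue [XM, FQ]
Visit XM → queue [FQ]
Visit FQ → queue []

JB, VR, SU, ZV, KP, HE, ZU, CS, VB, SW, XU, MG, XM, FQ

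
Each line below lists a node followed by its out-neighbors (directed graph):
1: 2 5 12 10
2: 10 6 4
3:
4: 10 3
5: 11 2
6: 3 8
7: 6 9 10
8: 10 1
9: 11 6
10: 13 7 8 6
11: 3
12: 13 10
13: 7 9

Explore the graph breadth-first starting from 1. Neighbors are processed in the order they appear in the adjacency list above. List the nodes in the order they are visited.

1 -> 2 -> 5 -> 12 -> 10 -> 6 -> 4 -> 11 -> 13 -> 7 -> 8 -> 3 -> 9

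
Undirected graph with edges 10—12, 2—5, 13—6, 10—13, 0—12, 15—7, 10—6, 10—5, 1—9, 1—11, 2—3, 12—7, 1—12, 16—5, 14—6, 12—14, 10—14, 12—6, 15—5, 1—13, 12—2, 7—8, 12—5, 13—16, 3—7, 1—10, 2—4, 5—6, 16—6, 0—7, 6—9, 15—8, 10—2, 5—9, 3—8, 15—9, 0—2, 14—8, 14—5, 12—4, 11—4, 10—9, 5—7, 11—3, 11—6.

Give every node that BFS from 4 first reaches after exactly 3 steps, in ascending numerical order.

8, 9, 13, 15, 16

Level 0: 4
Level 1: 2, 11, 12
Level 2: 0, 1, 3, 5, 6, 7, 10, 14
Level 3: 8, 9, 13, 15, 16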